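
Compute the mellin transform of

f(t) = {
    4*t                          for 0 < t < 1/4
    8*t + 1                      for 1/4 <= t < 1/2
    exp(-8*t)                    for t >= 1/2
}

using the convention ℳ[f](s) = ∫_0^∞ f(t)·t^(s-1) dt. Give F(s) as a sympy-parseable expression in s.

reversing the common scale on t: 2*t on [0, 1/2); 4*t + 1 on [1/2, 1); exp(-4*t) on [1, ∞)
back out the common scale on t: t on [0, 1); 2*t + 1 on [1, 2); exp(-2*t) on [2, ∞)
cuts at 1/4, 1/2: linearity sums the 3 kernel integrals
for t in [0, 1/4): the term is ∫ 4*t·t^(s-1)
segment 1/4 to 1/2 holds (8*t + 1); add its integral
∫ over [1/2, ∞) of exp(-8*t)·t^(s-1) joins the sum

(2**s*s*(s + 1)*uppergamma(s, 4) - 2*4**s*s - 4**s + 5*8**s*s + 8**s)/(16**s*s*(s + 1))
  Re(s) > -1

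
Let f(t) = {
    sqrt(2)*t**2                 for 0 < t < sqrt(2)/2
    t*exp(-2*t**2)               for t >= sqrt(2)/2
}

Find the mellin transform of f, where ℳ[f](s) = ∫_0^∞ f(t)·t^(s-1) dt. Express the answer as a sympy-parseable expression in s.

invert the power substitution to get sqrt(2)*t on [0, 1/2); sqrt(t)*exp(-2*t) on [1/2, ∞)
invert the shared t-power to get sqrt(2)*sqrt(t) on [0, 1/2); exp(-2*t) on [1/2, ∞)
back out the common scale on t: sqrt(t) on [0, 1); exp(-t) on [1, ∞)
cuts at sqrt(2)/2: linearity sums the 2 kernel integrals
on [0, sqrt(2)/2) integrate f = sqrt(2)*t**2 against the kernel
between sqrt(2)/2 and ∞ the integrand is t*exp(-2*t**2)·t^(s-1)

2**(-s/2 - 3/2)*((s + 2)*uppergamma(s/2 + 1/2, 1) + 2)/(s + 2)
  Re(s) > -2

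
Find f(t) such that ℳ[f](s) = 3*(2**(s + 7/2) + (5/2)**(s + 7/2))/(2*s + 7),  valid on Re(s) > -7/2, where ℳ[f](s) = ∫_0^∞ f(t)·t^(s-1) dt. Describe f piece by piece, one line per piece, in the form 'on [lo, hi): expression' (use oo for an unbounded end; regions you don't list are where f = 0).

decompose at 2; ℳ[f](s) sums the 2 pieces' integrals
on [0, 2) integrate f = 3*t**(7/2) against the kernel
on [2, 5/2): add ∫ 3*t**(7/2)/2·t^(s-1) dt

on [0, 2): 3*t**(7/2)
on [2, 5/2): 3*t**(7/2)/2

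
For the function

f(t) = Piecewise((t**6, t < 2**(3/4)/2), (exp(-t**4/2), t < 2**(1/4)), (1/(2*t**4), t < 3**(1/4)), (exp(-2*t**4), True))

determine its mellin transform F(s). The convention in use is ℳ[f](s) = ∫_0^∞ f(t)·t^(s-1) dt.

reversing the power substitution: t**3 on [0, sqrt(2)/2); exp(-t**2/2) on [sqrt(2)/2, sqrt(2)); 1/(2*t**2) on [sqrt(2), sqrt(3)); …
strip the power substitution: t**(3/2) on [0, 1/2); exp(-t/2) on [1/2, 2); 1/(2*t) on [2, 3); …
integrate the 4 segments split at 2**(3/4)/2, 2**(1/4), 3**(1/4), then add the results
between 0 and 2**(3/4)/2 the integrand is t**6·t^(s-1)
between 2**(3/4)/2 and 2**(1/4) the integrand is exp(-t**4/2)·t^(s-1)
on [2**(1/4), 3**(1/4)): add ∫ 1/(2*t**4)·t^(s-1) dt
for t in [3**(1/4), ∞): the term is ∫ exp(-2*t**4)·t^(s-1)

(sqrt(2)*3**(3/4)/6)**s*(3*24**(s/4)*(s - 4)*(s + 6)*uppergamma(s/4, 1/4) + 3*6**(s/4)*(s - 4)*(s + 6)*uppergamma(s/4, 6) + 3*sqrt(2)*6**(s/4)*(s - 4) + 2*6**(s/2)*(s + 6) - 3*(2**(3/4)*3**(1/4))**s*(s - 4)*(s + 6)*uppergamma(s/4, 1) - 3*(2**(3/4)*3**(1/4))**s*(s + 6))/(12*(s - 4)*(s + 6))
  Re(s) > -6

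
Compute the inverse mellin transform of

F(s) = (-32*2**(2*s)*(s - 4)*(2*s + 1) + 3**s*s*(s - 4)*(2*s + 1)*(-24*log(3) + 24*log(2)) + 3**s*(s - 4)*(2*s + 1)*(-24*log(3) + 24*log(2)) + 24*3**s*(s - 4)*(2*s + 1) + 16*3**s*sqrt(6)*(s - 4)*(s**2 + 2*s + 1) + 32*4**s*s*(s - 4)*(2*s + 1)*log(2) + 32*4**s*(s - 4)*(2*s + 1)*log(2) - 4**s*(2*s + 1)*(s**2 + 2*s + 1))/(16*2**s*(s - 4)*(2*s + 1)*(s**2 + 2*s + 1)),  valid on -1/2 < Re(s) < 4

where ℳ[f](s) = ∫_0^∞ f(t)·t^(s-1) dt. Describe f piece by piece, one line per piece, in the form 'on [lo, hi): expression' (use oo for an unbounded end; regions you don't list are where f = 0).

the 3 pieces separated at 3/2, 2 each add one integral
the [0, 3/2) slice contributes ∫ sqrt(t)·t^(s-1) dt
∫ over [3/2, 2) of t*log(t)·t^(s-1) joins the sum
between 2 and ∞ the integrand is t**(-4)·t^(s-1)

on [0, 3/2): sqrt(t)
on [3/2, 2): t*log(t)
on [2, oo): t**(-4)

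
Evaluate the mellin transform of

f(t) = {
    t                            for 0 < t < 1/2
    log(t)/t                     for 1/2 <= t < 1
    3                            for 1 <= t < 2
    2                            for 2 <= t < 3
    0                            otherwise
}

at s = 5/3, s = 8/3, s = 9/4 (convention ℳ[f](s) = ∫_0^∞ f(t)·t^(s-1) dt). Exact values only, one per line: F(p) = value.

F(5/3) = -81/20 + 3*2**(1/3)*log(2)/4 + 75*2**(1/3)/64 + 6*2**(2/3)/5 + 18*3**(2/3)/5
F(8/3) = -297/200 + 3*2**(1/3)*log(2)/20 + 471*2**(1/3)/4400 + 3*2**(2/3)/2 + 27*3**(2/3)/4
F(9/4) = 2**(3/4)*(-11544*2**(1/4) + 2340*log(2) + 2097 + 10400*sqrt(2) + 46800*6**(1/4))/11700

f breaks at 1/2, 1, 2 into 4 integrals to sum
for t in [0, 1/2): the term is ∫ t·t^(s-1)
∫ over [1/2, 1) of log(t)/t·t^(s-1) joins the sum
[1, 2) adds the kernel integral of 3
segment [2, 3) carries 2; integrate it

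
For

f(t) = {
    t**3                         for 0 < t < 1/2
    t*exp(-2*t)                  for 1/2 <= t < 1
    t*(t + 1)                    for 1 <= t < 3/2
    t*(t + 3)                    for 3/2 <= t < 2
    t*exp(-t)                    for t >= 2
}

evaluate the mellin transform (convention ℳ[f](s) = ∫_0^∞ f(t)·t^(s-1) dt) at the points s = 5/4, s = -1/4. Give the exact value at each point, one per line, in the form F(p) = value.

invert the shared t-power to get t**2 on [0, 1/2); exp(-2*t) on [1/2, 1); t + 1 on [1, 3/2); …
decompose at 1/2, 1, 3/2, 2; ℳ[f](s) sums the 5 pieces' integrals
for t in [0, 1/2): the term is ∫ t**3·t^(s-1)
segment 1/2 to 1 holds t*exp(-2*t); add its integral
the [1, 3/2) slice contributes ∫ t*(t + 1)·t^(s-1) dt
over [3/2, 2), the kernel integral of t*(t + 3) enters the sum
the [2, ∞) slice contributes ∫ t*exp(-t)·t^(s-1) dt

F(5/4) = 2**(3/4)*(-15912*3**(1/4) - 5984*2**(1/4) - 1989*uppergamma(9/4, 2) + 117 + 1989*uppergamma(9/4, 1) + 7956*2**(1/4)*uppergamma(9/4, 2) + 62016*sqrt(2))/15912
F(-1/4) = 2**(1/4)*(-616*3**(3/4) - 440*2**(3/4) - 231*uppergamma(3/4, 2) + 21 + 231*2**(3/4)*uppergamma(3/4, 2) + 231*uppergamma(3/4, 1) + 2376*sqrt(2))/462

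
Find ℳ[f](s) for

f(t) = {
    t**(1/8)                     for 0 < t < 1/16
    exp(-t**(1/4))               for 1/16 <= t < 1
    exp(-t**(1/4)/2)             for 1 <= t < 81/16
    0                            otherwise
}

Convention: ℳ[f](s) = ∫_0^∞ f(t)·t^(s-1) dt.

2**(2 - 4*s)*(16**s*(8*s + 1)*uppergamma(4*s, 1/2) - 16**s*(8*s + 1)*uppergamma(4*s, 1) + 256**s*(8*s + 1)*uppergamma(4*s, 1/2) - 256**s*(8*s + 1)*uppergamma(4*s, 3/4) + sqrt(2))/(8*s + 1)
  Re(s) > -1/8

back out the power substitution: t**(1/4) on [0, 1/4); exp(-sqrt(t)) on [1/4, 1); exp(-sqrt(t)/2) on [1, 9/4)
invert the power substitution to get sqrt(t) on [0, 1/2); exp(-t) on [1/2, 1); exp(-t/2) on [1, 3/2)
treat the 3 regions marked off by 1/16, 1 separately and sum
segment 0 to 1/16 holds t**(1/8); add its integral
segment 1/16 to 1 holds exp(-t**(1/4)); add its integral
between 1 and 81/16 the integrand is exp(-t**(1/4)/2)·t^(s-1)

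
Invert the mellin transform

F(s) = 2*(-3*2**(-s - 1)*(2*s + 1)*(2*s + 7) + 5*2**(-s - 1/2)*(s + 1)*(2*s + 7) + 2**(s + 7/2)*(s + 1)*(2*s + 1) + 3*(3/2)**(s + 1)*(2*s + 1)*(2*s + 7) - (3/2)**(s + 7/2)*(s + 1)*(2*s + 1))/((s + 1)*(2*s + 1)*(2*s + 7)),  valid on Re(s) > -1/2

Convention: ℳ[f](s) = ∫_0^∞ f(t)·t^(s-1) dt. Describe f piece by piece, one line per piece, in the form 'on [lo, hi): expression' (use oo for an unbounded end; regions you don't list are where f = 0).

on [0, 1/2): 5*sqrt(t)
on [1/2, 3/2): 6*t
on [3/2, 2): t**(7/2)

linearity at 1/2, 3/2 turns ℳ[f](s) into 3 summed integrals
on [0, 1/2): add ∫ 5*sqrt(t)·t^(s-1) dt
∫ over [1/2, 3/2) of 6*t·t^(s-1) joins the sum
on [3/2, 2): add ∫ t**(7/2)·t^(s-1) dt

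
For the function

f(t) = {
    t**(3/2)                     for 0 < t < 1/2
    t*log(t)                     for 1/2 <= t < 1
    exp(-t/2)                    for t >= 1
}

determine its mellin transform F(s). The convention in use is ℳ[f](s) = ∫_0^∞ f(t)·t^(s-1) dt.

(2*2**(2*s)*(2*s + 3)*(s**2 + 2*s + 1)*uppergamma(s, 1/2) - 2*2**s*(2*s + 3) + s*(2*s + 3)*log(2) + 2*s + (2*s + 3)*log(2) + sqrt(2)*(s**2 + 2*s + 1) + 3)/(2*2**s*(2*s + 3)*(s**2 + 2*s + 1))
  Re(s) > -3/2

summing 3 kernel integrals split by 1/2, 1 yields ℳ[f](s)
segment [0, 1/2) carries t**(3/2); integrate it
∫ over [1/2, 1) of t*log(t)·t^(s-1) joins the sum
∫ over [1, ∞) of exp(-t/2)·t^(s-1) joins the sum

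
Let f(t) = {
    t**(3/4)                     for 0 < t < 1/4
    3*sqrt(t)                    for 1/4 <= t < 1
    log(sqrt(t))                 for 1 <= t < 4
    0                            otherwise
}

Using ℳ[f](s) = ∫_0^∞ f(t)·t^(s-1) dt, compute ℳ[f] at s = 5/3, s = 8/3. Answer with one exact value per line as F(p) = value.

reversing the power substitution: t**(3/2) on [0, 1/2); 3*t on [1/2, 1); log(t) on [1, 2)
breakpoints 1/4, 1: one integral from each of the 3 segments
on [0, 1/4): add ∫ t**(3/4)·t^(s-1) dt
[1/4, 1) adds the kernel integral of 3*sqrt(t)
[1, 4) adds the kernel integral of log(sqrt(t))

F(5/3) = -36*2**(1/3)/25 - 9*2**(2/3)/208 + 3*2**(1/6)/232 + 1017/650 + 24*2**(1/3)*log(2)/5
F(8/3) = -9*2**(1/3)/4 - 9*2**(2/3)/1216 + 3*2**(1/6)/1312 + 2475/2432 + 12*2**(1/3)*log(2)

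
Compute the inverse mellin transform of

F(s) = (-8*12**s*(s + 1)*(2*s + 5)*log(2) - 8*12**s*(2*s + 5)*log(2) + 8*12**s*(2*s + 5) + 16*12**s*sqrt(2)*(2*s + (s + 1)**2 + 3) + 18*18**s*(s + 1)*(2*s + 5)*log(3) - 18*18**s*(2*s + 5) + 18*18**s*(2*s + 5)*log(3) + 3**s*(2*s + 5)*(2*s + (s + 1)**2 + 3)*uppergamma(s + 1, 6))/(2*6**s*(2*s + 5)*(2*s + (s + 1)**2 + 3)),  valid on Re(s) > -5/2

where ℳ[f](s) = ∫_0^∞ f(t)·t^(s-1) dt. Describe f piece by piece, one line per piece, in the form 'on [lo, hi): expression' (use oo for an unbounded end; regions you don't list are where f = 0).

on [0, 2): t**(5/2)
on [2, 3): t**2*log(t)
on [3, oo): t*exp(-2*t)

the shared t-power comes off first: sqrt(t) on [0, 2); log(t) on [2, 3); exp(-2*t)/t on [3, ∞)
back out the shared t-power: t**(3/2) on [0, 2); t*log(t) on [2, 3); exp(-2*t) on [3, ∞)
cuts at 2, 3: linearity sums the 3 kernel integrals
on [0, 2): add ∫ t**(5/2)·t^(s-1) dt
∫ t**2*log(t)·t^(s-1) over [2, 3)
segment [3, ∞) carries t*exp(-2*t); integrate it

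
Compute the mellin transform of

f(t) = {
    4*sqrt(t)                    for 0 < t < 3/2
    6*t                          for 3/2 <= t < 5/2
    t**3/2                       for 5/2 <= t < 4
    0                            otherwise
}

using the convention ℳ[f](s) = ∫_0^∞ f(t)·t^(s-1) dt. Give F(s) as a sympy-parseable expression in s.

integrate the 3 segments split at 3/2, 5/2, then add the results
∫ over [0, 3/2) of 4*sqrt(t)·t^(s-1) joins the sum
between 3/2 and 5/2 the integrand is 6*t·t^(s-1)
over [5/2, 4), the kernel integral of t**3/2 enters the sum

(512*2**(3*s)*(s + 1)*(2*s + 1) - 144*3**s*(s + 3)*(2*s + 1) + 64*sqrt(2)*3**(s + 1/2)*(s + 1)*(s + 3) - 125*5**s*(s + 1)*(2*s + 1) + 240*5**s*(s + 3)*(2*s + 1))/(16*2**s*(s + 1)*(s + 3)*(2*s + 1))
  Re(s) > -1/2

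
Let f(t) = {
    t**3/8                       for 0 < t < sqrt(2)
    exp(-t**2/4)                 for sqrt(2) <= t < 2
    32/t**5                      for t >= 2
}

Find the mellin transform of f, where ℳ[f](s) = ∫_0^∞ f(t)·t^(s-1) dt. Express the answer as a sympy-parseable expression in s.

2**(s/2)*(2*2**(s/2)*(s - 5)*(s + 3)*uppergamma(s/2, 1/2) - 2*2**(s/2)*(s - 5)*(s + 3)*uppergamma(s/2, 1) - 4*2**(s/2)*(s + 3) + sqrt(2)*(s - 5))/(4*(s - 5)*(s + 3))
  -3 < Re(s) < 5

remove the common scale on t first: t**3 on [0, sqrt(2)/2); exp(-t**2) on [sqrt(2)/2, 1); t**(-5) on [1, ∞)
remove the power substitution first: t**(3/2) on [0, 1/2); exp(-t) on [1/2, 1); t**(-5/2) on [1, ∞)
along the cuts sqrt(2), 2, ℳ[f](s) splits into 3 integrals
∫ over [0, sqrt(2)) of t**3/8·t^(s-1) joins the sum
on [sqrt(2), 2) integrate f = exp(-t**2/4) against the kernel
over [2, ∞), the kernel integral of 32/t**5 enters the sum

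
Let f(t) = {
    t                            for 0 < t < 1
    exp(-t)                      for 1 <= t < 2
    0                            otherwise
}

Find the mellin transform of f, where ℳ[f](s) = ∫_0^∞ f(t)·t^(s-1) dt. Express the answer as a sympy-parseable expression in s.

((s + 1)*uppergamma(s, 1) - (s + 1)*uppergamma(s, 2) + 1)/(s + 1)
  Re(s) > -1

the 2 pieces separated at 1 each add one integral
the [0, 1) slice contributes ∫ t·t^(s-1) dt
over [1, 2), the kernel integral of exp(-t) enters the sum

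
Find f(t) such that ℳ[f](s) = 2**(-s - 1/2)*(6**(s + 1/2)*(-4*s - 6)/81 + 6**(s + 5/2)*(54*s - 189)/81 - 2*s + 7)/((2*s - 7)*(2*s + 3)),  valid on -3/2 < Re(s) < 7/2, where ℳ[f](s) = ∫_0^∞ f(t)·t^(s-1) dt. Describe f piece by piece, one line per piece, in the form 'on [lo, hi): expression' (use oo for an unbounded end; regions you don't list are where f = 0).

on [0, 1/2): t**(3/2)
on [1/2, 3): 2*t**(3/2)
on [3, oo): t**(-7/2)

the shared t-power comes off first: t on [0, 1/2); 2*t on [1/2, 3); t**(-4) on [3, ∞)
decompose at 1/2, 3; ℳ[f](s) sums the 3 pieces' integrals
for t in [0, 1/2): the term is ∫ t**(3/2)·t^(s-1)
for t in [1/2, 3): the term is ∫ 2*t**(3/2)·t^(s-1)
on [3, ∞) integrate f = t**(-7/2) against the kernel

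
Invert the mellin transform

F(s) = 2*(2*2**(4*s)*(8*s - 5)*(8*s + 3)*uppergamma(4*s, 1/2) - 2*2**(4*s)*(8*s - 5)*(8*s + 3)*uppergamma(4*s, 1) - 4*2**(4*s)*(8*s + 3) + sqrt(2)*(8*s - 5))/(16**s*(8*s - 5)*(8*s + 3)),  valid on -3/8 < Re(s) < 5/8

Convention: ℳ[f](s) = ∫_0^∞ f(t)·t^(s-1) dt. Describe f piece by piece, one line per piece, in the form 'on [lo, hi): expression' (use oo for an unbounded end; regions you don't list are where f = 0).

on [0, 1/16): t**(3/8)
on [1/16, 1): exp(-t**(1/4))
on [1, oo): t**(-5/8)

invert the power substitution to get t**(3/4) on [0, 1/4); exp(-sqrt(t)) on [1/4, 1); t**(-5/4) on [1, ∞)
strip the power substitution: t**(3/2) on [0, 1/2); exp(-t) on [1/2, 1); t**(-5/2) on [1, ∞)
summing 3 kernel integrals split by 1/16, 1 yields ℳ[f](s)
over [0, 1/16), the kernel integral of t**(3/8) enters the sum
over [1/16, 1), the kernel integral of exp(-t**(1/4)) enters the sum
on [1, ∞) integrate f = t**(-5/8) against the kernel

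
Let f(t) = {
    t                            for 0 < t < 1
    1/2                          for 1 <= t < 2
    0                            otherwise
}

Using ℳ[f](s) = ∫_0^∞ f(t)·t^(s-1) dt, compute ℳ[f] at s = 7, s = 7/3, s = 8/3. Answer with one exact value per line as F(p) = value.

cuts at 1: linearity sums the 2 kernel integrals
segment 0 to 1 holds t; add its integral
∫ over [1, 2) of 1/2·t^(s-1) joins the sum

F(7) = 515/56
F(7/3) = 3/35 + 6*2**(1/3)/7
F(8/3) = 15/176 + 3*2**(2/3)/4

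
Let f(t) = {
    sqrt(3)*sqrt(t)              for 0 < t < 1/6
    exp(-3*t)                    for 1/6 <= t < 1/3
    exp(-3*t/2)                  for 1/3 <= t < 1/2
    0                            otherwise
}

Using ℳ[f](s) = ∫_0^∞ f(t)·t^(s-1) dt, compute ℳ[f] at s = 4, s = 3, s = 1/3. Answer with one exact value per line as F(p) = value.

F(4) = -269*exp(-3/4)/108 - 16*exp(-1)/81 + sqrt(2)/11664 + 1343*exp(-1/2)/648
F(3) = -65*exp(-3/4)/54 - 5*exp(-1)/27 + sqrt(2)/1512 + 13*exp(-1/2)/12
F(1/3) = -18**(1/3)*uppergamma(1/3, 3/4)/3 - 3**(2/3)*uppergamma(1/3, 1)/3 + 3**(2/3)*uppergamma(1/3, 1/2)/3 + 2**(1/6)*3**(2/3)/5 + 18**(1/3)*uppergamma(1/3, 1/2)/3

undo the common scale on t: sqrt(t) on [0, 1/2); exp(-t) on [1/2, 1); exp(-t/2) on [1, 3/2)
treat the 3 regions marked off by 1/6, 1/3 separately and sum
the [0, 1/6) slice contributes ∫ sqrt(3)*sqrt(t)·t^(s-1) dt
segment 1/6 to 1/3 holds exp(-3*t); add its integral
segment 1/3 to 1/2 holds exp(-3*t/2); add its integral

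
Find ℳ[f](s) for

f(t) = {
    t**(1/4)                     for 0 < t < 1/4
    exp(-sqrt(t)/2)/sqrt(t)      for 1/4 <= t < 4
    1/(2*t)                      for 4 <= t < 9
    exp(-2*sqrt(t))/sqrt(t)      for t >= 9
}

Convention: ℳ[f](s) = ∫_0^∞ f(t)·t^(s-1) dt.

the shared t-power comes off first: t**(5/4) on [0, 1/4); sqrt(t)*exp(-sqrt(t)/2) on [1/4, 4); 1/2 on [4, 9); …
back out the shared t-power: t**(3/4) on [0, 1/4); exp(-sqrt(t)/2) on [1/4, 4); 1/(2*sqrt(t)) on [4, 9); …
reversing the power substitution: t**(3/2) on [0, 1/2); exp(-t/2) on [1/2, 2); 1/(2*t) on [2, 3); …
integrate the 4 segments split at 1/4, 4, 9, then add the results
on [0, 1/4): add ∫ t**(1/4)·t^(s-1) dt
for t in [1/4, 4): the term is ∫ exp(-sqrt(t)/2)/sqrt(t)·t^(s-1)
piece [4, 9): integrate 1/(2*t) against the kernel
segment [9, ∞) carries exp(-2*sqrt(t))/sqrt(t); integrate it

(-72*2**(4*s)*6**(2*s)*(s - 1)*(4*s + 1)*uppergamma(2*s - 1, 1) - 9*2**(4*s)*6**(2*s)*(4*s + 1) + 288*36**s*(s - 1)*(4*s + 1)*uppergamma(2*s - 1, 6) + 144*sqrt(2)*36**s*(s - 1) + 72*576**s*(s - 1)*(4*s + 1)*uppergamma(2*s - 1, 1/4) + 4*6**(4*s)*(4*s + 1))/(72*144**s*(s - 1)*(4*s + 1))
  Re(s) > -1/4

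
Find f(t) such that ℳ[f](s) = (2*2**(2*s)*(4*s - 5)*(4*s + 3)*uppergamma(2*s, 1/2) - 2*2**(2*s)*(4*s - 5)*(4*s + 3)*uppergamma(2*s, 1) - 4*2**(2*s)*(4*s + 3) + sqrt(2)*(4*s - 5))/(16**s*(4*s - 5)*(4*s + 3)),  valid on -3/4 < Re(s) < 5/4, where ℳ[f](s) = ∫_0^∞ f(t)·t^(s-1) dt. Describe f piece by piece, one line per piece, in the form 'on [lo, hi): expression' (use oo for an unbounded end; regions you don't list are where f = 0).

reversing the common scale on t: 2**(3/4)*t**(3/4) on [0, 1/8); exp(-sqrt(2)*sqrt(t)) on [1/8, 1/2); 2**(3/4)/(4*t**(5/4)) on [1/2, ∞)
remove the common scale on t first: t**(3/4) on [0, 1/4); exp(-sqrt(t)) on [1/4, 1); t**(-5/4) on [1, ∞)
peel off the power substitution: t**(3/2) on [0, 1/2); exp(-t) on [1/2, 1); t**(-5/2) on [1, ∞)
summing 3 kernel integrals split by 1/16, 1/4 yields ℳ[f](s)
∫ over [0, 1/16) of 2*sqrt(2)*t**(3/4)·t^(s-1) joins the sum
for t in [1/16, 1/4): the term is ∫ exp(-2*sqrt(t))·t^(s-1)
∫ over [1/4, ∞) of sqrt(2)/(8*t**(5/4))·t^(s-1) joins the sum

on [0, 1/16): 2*sqrt(2)*t**(3/4)
on [1/16, 1/4): exp(-2*sqrt(t))
on [1/4, oo): sqrt(2)/(8*t**(5/4))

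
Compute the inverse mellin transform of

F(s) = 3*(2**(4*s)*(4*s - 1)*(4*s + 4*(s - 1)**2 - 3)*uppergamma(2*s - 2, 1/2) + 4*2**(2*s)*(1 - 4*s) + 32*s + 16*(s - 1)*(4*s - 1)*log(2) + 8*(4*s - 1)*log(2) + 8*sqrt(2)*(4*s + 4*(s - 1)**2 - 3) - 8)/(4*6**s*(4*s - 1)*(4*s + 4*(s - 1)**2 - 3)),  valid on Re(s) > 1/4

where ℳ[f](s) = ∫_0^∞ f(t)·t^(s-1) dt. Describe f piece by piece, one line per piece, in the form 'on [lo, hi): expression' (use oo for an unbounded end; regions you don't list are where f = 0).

strip the shared t-power: 2**(1/4)*3**(3/4)*t**(3/4)/2 on [0, 1/6); sqrt(6)*sqrt(t)*log(sqrt(6)*sqrt(t)/2)/2 on [1/6, 2/3); exp(-sqrt(6)*sqrt(t)/4) on [2/3, ∞)
undo the common scale on t: t**(3/4) on [0, 1/4); sqrt(t)*log(sqrt(t)) on [1/4, 1); exp(-sqrt(t)/2) on [1, ∞)
strip the power substitution: t**(3/2) on [0, 1/2); t*log(t) on [1/2, 1); exp(-t/2) on [1, ∞)
decompose at 1/6, 2/3; ℳ[f](s) sums the 3 pieces' integrals
∫ over [0, 1/6) of 2**(1/4)*3**(3/4)/(2*t**(1/4))·t^(s-1) joins the sum
∫ over [1/6, 2/3) of sqrt(6)*log(sqrt(6)*sqrt(t)/2)/(2*sqrt(t))·t^(s-1) joins the sum
∫ exp(-sqrt(6)*sqrt(t)/4)/t·t^(s-1) over [2/3, ∞)

on [0, 1/6): 2**(1/4)*3**(3/4)/(2*t**(1/4))
on [1/6, 2/3): sqrt(6)*log(sqrt(6)*sqrt(t)/2)/(2*sqrt(t))
on [2/3, oo): exp(-sqrt(6)*sqrt(t)/4)/t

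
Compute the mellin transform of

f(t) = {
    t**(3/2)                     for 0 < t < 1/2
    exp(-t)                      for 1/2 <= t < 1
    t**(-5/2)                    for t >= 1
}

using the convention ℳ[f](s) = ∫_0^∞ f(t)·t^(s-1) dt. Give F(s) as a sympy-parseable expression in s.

summing 3 kernel integrals split by 1/2, 1 yields ℳ[f](s)
over [0, 1/2), the kernel integral of t**(3/2) enters the sum
segment [1/2, 1) carries exp(-t); integrate it
on [1, ∞) integrate f = t**(-5/2) against the kernel

(2*2**s*(2*s - 5)*(2*s + 3)*uppergamma(s, 1/2) - 2*2**s*(2*s - 5)*(2*s + 3)*uppergamma(s, 1) - 4*2**s*(2*s + 3) + sqrt(2)*(2*s - 5))/(2*2**s*(2*s - 5)*(2*s + 3))
  -3/2 < Re(s) < 5/2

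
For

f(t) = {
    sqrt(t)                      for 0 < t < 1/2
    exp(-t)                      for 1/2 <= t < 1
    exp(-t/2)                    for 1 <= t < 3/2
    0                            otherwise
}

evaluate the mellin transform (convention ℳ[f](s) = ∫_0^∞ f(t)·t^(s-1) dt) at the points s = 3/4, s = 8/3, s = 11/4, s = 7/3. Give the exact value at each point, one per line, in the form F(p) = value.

F(3/4) = -2**(3/4)*uppergamma(3/4, 3/4) - uppergamma(3/4, 1) + 2**(3/4)/5 + uppergamma(3/4, 1/2) + 2**(3/4)*uppergamma(3/4, 1/2)
F(8/3) = -4*2**(2/3)*uppergamma(8/3, 3/4) - uppergamma(8/3, 1) + 3*2**(5/6)/152 + uppergamma(8/3, 1/2) + 4*2**(2/3)*uppergamma(8/3, 1/2)
F(11/4) = -4*2**(3/4)*uppergamma(11/4, 3/4) - uppergamma(11/4, 1) + 2**(3/4)/52 + uppergamma(11/4, 1/2) + 4*2**(3/4)*uppergamma(11/4, 1/2)
F(7/3) = -4*2**(1/3)*uppergamma(7/3, 3/4) - uppergamma(7/3, 1) + 3*2**(1/6)/68 + uppergamma(7/3, 1/2) + 4*2**(1/3)*uppergamma(7/3, 1/2)

breakpoints 1/2, 1: one integral from each of the 3 segments
∫ sqrt(t)·t^(s-1) over [0, 1/2)
over [1/2, 1), the kernel integral of exp(-t) enters the sum
the [1, 3/2) slice contributes ∫ exp(-t/2)·t^(s-1) dt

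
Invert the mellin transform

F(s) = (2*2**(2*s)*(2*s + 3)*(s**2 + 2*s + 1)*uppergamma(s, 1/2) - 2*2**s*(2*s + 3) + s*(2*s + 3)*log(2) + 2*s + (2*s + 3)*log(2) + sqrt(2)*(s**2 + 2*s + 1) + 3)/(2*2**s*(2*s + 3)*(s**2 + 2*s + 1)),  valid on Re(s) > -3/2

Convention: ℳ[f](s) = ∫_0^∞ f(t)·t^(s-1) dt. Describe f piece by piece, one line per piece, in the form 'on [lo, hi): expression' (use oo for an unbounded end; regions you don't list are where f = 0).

f breaks at 1/2, 1 into 3 integrals to sum
between 0 and 1/2 the integrand is t**(3/2)·t^(s-1)
over [1/2, 1), the kernel integral of t*log(t) enters the sum
between 1 and ∞ the integrand is exp(-t/2)·t^(s-1)

on [0, 1/2): t**(3/2)
on [1/2, 1): t*log(t)
on [1, oo): exp(-t/2)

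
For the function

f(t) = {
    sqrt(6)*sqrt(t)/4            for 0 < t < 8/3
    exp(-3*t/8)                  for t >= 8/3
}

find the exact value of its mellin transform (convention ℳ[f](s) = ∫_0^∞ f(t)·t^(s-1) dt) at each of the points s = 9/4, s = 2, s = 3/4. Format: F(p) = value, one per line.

peel off the common scale on t: sqrt(3)*sqrt(t)/2 on [0, 4/3); exp(-3*t/4) on [4/3, ∞)
the common scale on t comes off first: sqrt(6)*sqrt(t)/2 on [0, 2/3); exp(-3*t/2) on [2/3, ∞)
reversing the common scale on t: sqrt(t) on [0, 1); exp(-t) on [1, ∞)
cuts at 8/3: linearity sums the 2 kernel integrals
[0, 8/3) adds the kernel integral of sqrt(6)*sqrt(t)/4
on [8/3, ∞): add ∫ exp(-3*t/8)·t^(s-1) dt

F(9/4) = 64*6**(3/4)*(4 + 11*uppergamma(9/4, 1))/297
F(2) = 128/45 + 128*exp(-1)/9
F(3/4) = 4*6**(1/4)*(5*uppergamma(3/4, 1) + 4)/15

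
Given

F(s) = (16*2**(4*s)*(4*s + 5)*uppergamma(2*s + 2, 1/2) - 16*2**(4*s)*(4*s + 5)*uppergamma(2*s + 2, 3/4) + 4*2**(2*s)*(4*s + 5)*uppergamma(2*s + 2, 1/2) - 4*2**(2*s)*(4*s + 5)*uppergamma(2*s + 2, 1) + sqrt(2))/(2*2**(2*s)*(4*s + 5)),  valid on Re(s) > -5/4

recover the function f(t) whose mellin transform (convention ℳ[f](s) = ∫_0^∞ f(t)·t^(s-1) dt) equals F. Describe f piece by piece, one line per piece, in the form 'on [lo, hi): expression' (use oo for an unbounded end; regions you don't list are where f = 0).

back out the shared t-power: t**(1/4) on [0, 1/4); exp(-sqrt(t)) on [1/4, 1); exp(-sqrt(t)/2) on [1, 9/4)
reversing the power substitution: sqrt(t) on [0, 1/2); exp(-t) on [1/2, 1); exp(-t/2) on [1, 3/2)
treat the 3 regions marked off by 1/4, 1 separately and sum
on [0, 1/4): add ∫ t**(5/4)·t^(s-1) dt
on [1/4, 1): add ∫ t*exp(-sqrt(t))·t^(s-1) dt
the [1, 9/4) slice contributes ∫ t*exp(-sqrt(t)/2)·t^(s-1) dt

on [0, 1/4): t**(5/4)
on [1/4, 1): t*exp(-sqrt(t))
on [1, 9/4): t*exp(-sqrt(t)/2)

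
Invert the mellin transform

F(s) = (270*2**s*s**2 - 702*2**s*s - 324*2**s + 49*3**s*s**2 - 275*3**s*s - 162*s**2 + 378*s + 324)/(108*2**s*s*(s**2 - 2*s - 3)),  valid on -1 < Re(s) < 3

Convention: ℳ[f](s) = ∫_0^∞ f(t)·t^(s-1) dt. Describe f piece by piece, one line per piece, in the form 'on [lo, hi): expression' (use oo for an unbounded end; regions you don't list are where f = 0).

integrate the 4 segments split at 1/2, 1, 3/2, then add the results
∫ over [0, 1/2) of t·t^(s-1) joins the sum
segment 1/2 to 1 holds (2*t + 1); add its integral
[1, 3/2) adds the kernel integral of t/2
segment 3/2 to ∞ holds t**(-3); add its integral

on [0, 1/2): t
on [1/2, 1): 2*t + 1
on [1, 3/2): t/2
on [3/2, oo): t**(-3)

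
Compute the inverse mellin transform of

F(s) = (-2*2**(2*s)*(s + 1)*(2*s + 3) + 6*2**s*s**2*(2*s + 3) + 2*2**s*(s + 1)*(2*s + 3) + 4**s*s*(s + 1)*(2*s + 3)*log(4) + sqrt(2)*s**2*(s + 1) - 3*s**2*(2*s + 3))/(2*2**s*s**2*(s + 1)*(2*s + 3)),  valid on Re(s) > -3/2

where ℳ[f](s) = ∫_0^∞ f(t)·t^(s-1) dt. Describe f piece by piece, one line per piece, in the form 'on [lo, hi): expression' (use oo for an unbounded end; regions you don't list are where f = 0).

decompose at 1/2, 1; ℳ[f](s) sums the 3 pieces' integrals
segment 0 to 1/2 holds t**(3/2); add its integral
segment [1/2, 1) carries 3*t; integrate it
over [1, 2), the kernel integral of log(t) enters the sum

on [0, 1/2): t**(3/2)
on [1/2, 1): 3*t
on [1, 2): log(t)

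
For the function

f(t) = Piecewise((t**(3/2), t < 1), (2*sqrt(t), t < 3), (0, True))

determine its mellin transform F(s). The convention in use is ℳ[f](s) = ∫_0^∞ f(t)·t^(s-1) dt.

(4*sqrt(3)*3**s*(2*s + 3) - 4*s - 10)/((2*s + 1)*(2*s + 3))
  Re(s) > -3/2

decompose at 1; ℳ[f](s) sums the 2 pieces' integrals
∫ t**(3/2)·t^(s-1) over [0, 1)
the [1, 3) slice contributes ∫ 2*sqrt(t)·t^(s-1) dt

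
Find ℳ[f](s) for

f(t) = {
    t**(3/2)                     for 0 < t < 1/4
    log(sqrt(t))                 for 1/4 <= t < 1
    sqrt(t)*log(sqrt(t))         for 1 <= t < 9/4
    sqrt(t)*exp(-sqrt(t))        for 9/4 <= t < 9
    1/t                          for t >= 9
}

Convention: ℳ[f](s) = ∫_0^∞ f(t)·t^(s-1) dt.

(72*2**(2*s)*(s - 1)*(2*s + 1)**2*(2*s + 3)*(4*s - (2*s + 1)**2 + 1)*uppergamma(2*s + 1, 3/2) - 72*2**(2*s)*(s - 1)*(2*s + 1)**2*(2*s + 3)*(4*s - (2*s + 1)**2 + 1)*uppergamma(2*s + 1, 3) + 72*2**(2*s)*(s - 1)*(2*s + 1)**2*(2*s + 3) + 72*2**(2*s)*(s - 1)*(2*s + 3)*(4*s - (2*s + 1)**2 + 1) + 3**(2*s)*(s - 1)*(2*s + 1)*(2*s + 3)*(-108*log(2) + 108*log(3))*(4*s - (2*s + 1)**2 + 1) - 108*3**(2*s)*(s - 1)*(2*s + 3)*(4*s - (2*s + 1)**2 + 1) - 4*6**(2*s)*(2*s + 1)**2*(2*s + 3)*(4*s - (2*s + 1)**2 + 1) - 72*(s - 1)*(2*s + 1)**3*(2*s + 3)*log(2) - 72*(s - 1)*(2*s + 1)**2*(2*s + 3) + 72*(s - 1)*(2*s + 1)**2*(2*s + 3)*log(2) + 9*(s - 1)*(2*s + 1)**2*(4*s - (2*s + 1)**2 + 1))/(36*2**(2*s)*(s - 1)*(2*s + 1)**2*(2*s + 3)*(4*s - (2*s + 1)**2 + 1))
  -3/2 < Re(s) < 1

remove the power substitution first: t**3 on [0, 1/2); log(t) on [1/2, 1); t*log(t) on [1, 3/2); …
strip the shared t-power: t**2 on [0, 1/2); log(t)/t on [1/2, 1); log(t) on [1, 3/2); …
f breaks at 1/4, 1, 9/4, 9 into 5 integrals to sum
on [0, 1/4) integrate f = t**(3/2) against the kernel
the [1/4, 1) slice contributes ∫ log(sqrt(t))·t^(s-1) dt
over [1, 9/4), the kernel integral of sqrt(t)*log(sqrt(t)) enters the sum
over [9/4, 9), the kernel integral of sqrt(t)*exp(-sqrt(t)) enters the sum
piece [9, ∞): integrate 1/t against the kernel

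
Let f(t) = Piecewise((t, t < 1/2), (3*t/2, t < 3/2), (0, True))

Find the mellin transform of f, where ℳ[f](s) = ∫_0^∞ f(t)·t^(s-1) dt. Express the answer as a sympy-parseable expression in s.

summing 2 kernel integrals split by 1/2 yields ℳ[f](s)
[0, 1/2) adds the kernel integral of t
piece [1/2, 3/2): integrate 3*t/2 against the kernel

(9*3**s - 1)/(4*2**s*(s + 1))
  Re(s) > -1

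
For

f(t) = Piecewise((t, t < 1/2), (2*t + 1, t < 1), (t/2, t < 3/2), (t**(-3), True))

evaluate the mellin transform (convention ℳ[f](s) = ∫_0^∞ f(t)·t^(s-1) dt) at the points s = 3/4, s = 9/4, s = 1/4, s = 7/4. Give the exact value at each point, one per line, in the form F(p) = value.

F(3/4) = 2**(1/4)*(-2754 + 953*3**(3/4) + 3726*2**(3/4))/3402
F(9/4) = 2**(3/4)*(-70 + 424*2**(1/4) + 659*3**(1/4))/936
F(1/4) = 2**(3/4)*(-6534 + 1051*3**(1/4) + 7722*2**(1/4))/2970
F(7/4) = 2**(1/4)*(-2610 + 5299*3**(3/4) + 7740*2**(3/4))/13860

linearity at 1/2, 1, 3/2 turns ℳ[f](s) into 4 summed integrals
over [0, 1/2), the kernel integral of t enters the sum
over [1/2, 1), the kernel integral of (2*t + 1) enters the sum
over [1, 3/2), the kernel integral of t/2 enters the sum
over [3/2, ∞), the kernel integral of t**(-3) enters the sum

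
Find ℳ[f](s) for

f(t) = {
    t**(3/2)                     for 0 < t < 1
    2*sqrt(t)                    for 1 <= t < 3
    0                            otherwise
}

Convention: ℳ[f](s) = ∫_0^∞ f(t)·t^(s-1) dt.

(4*sqrt(3)*3**s*(2*s + 3) - 4*s - 10)/((2*s + 1)*(2*s + 3))
  Re(s) > -3/2

linearity at 1 turns ℳ[f](s) into 2 summed integrals
segment 0 to 1 holds t**(3/2); add its integral
between 1 and 3 the integrand is 2*sqrt(t)·t^(s-1)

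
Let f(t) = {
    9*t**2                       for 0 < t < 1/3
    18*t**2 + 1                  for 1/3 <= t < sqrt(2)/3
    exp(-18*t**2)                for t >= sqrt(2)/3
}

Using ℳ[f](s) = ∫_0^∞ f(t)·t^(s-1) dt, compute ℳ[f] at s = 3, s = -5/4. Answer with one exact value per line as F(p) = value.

peel off the common scale on t: t**2 on [0, 1); 2*t**2 + 1 on [1, sqrt(2)); exp(-2*t**2) on [sqrt(2), ∞)
remove the power substitution first: t on [0, 1); 2*t + 1 on [1, 2); exp(-2*t) on [2, ∞)
summing 3 kernel integrals split by 1/3, sqrt(2)/3 yields ℳ[f](s)
the [0, 1/3) slice contributes ∫ 9*t**2·t^(s-1) dt
segment [1/3, sqrt(2)/3) carries (18*t**2 + 1); integrate it
for t in [sqrt(2)/3, ∞): the term is ∫ exp(-18*t**2)·t^(s-1)

F(3) = -8/405 + sqrt(2)*sqrt(pi)*erfc(2)/432 + sqrt(2)*exp(-4)/108 + 34*sqrt(2)/405
F(-5/4) = 3**(1/4)*(-16 + 15*2**(5/8)*uppergamma(-5/8, 4) + 68*2**(3/8))/10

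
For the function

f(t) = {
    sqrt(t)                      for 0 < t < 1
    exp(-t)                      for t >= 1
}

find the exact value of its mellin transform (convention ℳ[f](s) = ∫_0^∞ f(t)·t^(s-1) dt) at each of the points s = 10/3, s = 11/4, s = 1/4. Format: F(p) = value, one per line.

F(10/3) = 6/23 + uppergamma(10/3, 1)
F(11/4) = 4/13 + uppergamma(11/4, 1)
F(1/4) = uppergamma(1/4, 1) + 4/3

f breaks at 1 into 2 integrals to sum
on [0, 1) integrate f = sqrt(t) against the kernel
∫ over [1, ∞) of exp(-t)·t^(s-1) joins the sum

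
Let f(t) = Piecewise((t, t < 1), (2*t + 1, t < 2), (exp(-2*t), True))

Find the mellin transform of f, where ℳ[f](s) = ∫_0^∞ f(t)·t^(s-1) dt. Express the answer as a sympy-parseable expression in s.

integrate the 3 segments split at 1, 2, then add the results
on [0, 1): add ∫ t·t^(s-1) dt
over [1, 2), the kernel integral of (2*t + 1) enters the sum
for t in [2, ∞): the term is ∫ exp(-2*t)·t^(s-1)

(2**s*s*(s + 1)*uppergamma(s, 4) - 2*4**s*s - 4**s + 5*8**s*s + 8**s)/(4**s*s*(s + 1))
  Re(s) > -1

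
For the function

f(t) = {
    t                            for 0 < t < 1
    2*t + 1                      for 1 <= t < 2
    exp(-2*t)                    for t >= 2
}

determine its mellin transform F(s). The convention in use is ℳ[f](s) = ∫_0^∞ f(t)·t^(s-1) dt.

summing 3 kernel integrals split by 1, 2 yields ℳ[f](s)
∫ t·t^(s-1) over [0, 1)
[1, 2) adds the kernel integral of (2*t + 1)
∫ over [2, ∞) of exp(-2*t)·t^(s-1) joins the sum

(2**s*s*(s + 1)*uppergamma(s, 4) - 2*4**s*s - 4**s + 5*8**s*s + 8**s)/(4**s*s*(s + 1))
  Re(s) > -1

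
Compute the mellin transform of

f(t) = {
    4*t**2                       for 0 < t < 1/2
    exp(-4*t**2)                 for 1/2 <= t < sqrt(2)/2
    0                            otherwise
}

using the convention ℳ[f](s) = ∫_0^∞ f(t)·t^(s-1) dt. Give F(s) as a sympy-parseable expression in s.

((s + 2)*uppergamma(s/2, 1) - (s + 2)*uppergamma(s/2, 2) + 2)/(2*2**s*(s + 2))
  Re(s) > -2

undo the common scale on t: t**2 on [0, 1); exp(-t**2) on [1, sqrt(2))
peel off the power substitution: t on [0, 1); exp(-t) on [1, 2)
the 2 pieces separated at 1/2 each add one integral
on [0, 1/2): add ∫ 4*t**2·t^(s-1) dt
between 1/2 and sqrt(2)/2 the integrand is exp(-4*t**2)·t^(s-1)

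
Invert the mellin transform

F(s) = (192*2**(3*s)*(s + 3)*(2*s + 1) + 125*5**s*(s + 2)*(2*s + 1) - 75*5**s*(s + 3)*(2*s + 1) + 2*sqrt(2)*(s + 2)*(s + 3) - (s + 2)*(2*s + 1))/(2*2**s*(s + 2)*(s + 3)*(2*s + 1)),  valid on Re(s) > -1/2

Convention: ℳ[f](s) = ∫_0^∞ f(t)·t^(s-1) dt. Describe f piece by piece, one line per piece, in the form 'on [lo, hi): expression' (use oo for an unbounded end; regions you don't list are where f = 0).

on [0, 1/2): sqrt(t)
on [1/2, 5/2): 4*t**3
on [5/2, 4): 6*t**2

the 3 pieces separated at 1/2, 5/2 each add one integral
for t in [0, 1/2): the term is ∫ sqrt(t)·t^(s-1)
the [1/2, 5/2) slice contributes ∫ 4*t**3·t^(s-1) dt
∫ 6*t**2·t^(s-1) over [5/2, 4)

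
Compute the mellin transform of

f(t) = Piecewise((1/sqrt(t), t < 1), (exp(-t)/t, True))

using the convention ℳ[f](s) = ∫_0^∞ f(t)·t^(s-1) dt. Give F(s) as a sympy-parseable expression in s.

remove the shared t-power first: sqrt(t) on [0, 1); exp(-t) on [1, ∞)
decompose at 1; ℳ[f](s) sums the 2 pieces' integrals
on [0, 1) integrate f = 1/sqrt(t) against the kernel
for t in [1, ∞): the term is ∫ exp(-t)/t·t^(s-1)

((2*s - 1)*uppergamma(s - 1, 1) + 2)/(2*s - 1)
  Re(s) > 1/2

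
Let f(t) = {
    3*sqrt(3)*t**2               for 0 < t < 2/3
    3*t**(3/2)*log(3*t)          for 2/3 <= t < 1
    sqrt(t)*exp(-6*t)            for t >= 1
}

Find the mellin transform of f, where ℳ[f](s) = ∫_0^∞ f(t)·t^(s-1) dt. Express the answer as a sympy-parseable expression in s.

18**(1/2 - s)*(-4*12**(s + 1/2)*(s + 2)*(2*s + 1)*log(2) - 8*12**(s + 1/2)*(s + 2)*log(2) + 8*12**(s + 1/2)*(s + 2) + 2*12**(s + 1/2)*sqrt(2)*(8*s + (2*s + 1)**2 + 8) + 6*18**(s + 1/2)*(s + 2)*(2*s + 1)*log(3) - 12*18**(s + 1/2)*(s + 2) + 12*18**(s + 1/2)*(s + 2)*log(3) + 3**(s + 1/2)*(s + 2)*(8*s + (2*s + 1)**2 + 8)*uppergamma(s + 1/2, 6))/(18*(s + 2)*(8*s + (2*s + 1)**2 + 8))
  Re(s) > -2

remove the shared t-power first: 3*sqrt(3)*t**(3/2) on [0, 2/3); 3*t*log(3*t) on [2/3, 1); exp(-6*t) on [1, ∞)
back out the common scale on t: t**(3/2) on [0, 2); t*log(t) on [2, 3); exp(-2*t) on [3, ∞)
split f at 2/3, 1: ℳ[f](s) collects 3 kernel integrals
[0, 2/3) adds the kernel integral of 3*sqrt(3)*t**2
[2/3, 1) adds the kernel integral of 3*t**(3/2)*log(3*t)
segment 1 to ∞ holds sqrt(t)*exp(-6*t); add its integral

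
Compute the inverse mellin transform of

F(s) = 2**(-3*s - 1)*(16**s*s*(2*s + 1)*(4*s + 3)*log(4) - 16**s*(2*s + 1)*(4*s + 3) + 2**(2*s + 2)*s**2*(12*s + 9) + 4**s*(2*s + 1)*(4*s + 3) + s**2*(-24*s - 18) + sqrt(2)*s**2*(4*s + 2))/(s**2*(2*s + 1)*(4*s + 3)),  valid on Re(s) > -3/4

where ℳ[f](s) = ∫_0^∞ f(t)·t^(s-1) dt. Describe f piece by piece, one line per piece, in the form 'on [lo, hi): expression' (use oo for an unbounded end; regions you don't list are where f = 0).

undo the common scale on t: t**(3/4) on [0, 1/4); 3*sqrt(t) on [1/4, 1); log(sqrt(t)) on [1, 4)
reversing the power substitution: t**(3/2) on [0, 1/2); 3*t on [1/2, 1); log(t) on [1, 2)
split f at 1/8, 1/2: ℳ[f](s) collects 3 kernel integrals
∫ 2**(3/4)*t**(3/4)·t^(s-1) over [0, 1/8)
on [1/8, 1/2) integrate f = 3*sqrt(2)*sqrt(t) against the kernel
the [1/2, 2) slice contributes ∫ log(sqrt(2)*sqrt(t))·t^(s-1) dt

on [0, 1/8): 2**(3/4)*t**(3/4)
on [1/8, 1/2): 3*sqrt(2)*sqrt(t)
on [1/2, 2): log(sqrt(2)*sqrt(t))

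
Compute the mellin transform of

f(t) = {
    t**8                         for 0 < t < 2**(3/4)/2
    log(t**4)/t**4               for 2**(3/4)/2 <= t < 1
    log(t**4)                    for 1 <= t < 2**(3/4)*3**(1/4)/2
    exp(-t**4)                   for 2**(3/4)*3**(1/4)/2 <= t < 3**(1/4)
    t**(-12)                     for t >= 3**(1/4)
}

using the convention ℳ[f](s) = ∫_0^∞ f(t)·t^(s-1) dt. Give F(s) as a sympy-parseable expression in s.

strip the power substitution: t**4 on [0, sqrt(2)/2); log(t**2)/t**2 on [sqrt(2)/2, 1); log(t**2) on [1, sqrt(6)/2); …
remove the power substitution first: t**2 on [0, 1/2); log(t)/t on [1/2, 1); log(t) on [1, 3/2); …
cuts at 2**(3/4)/2, 1, 2**(3/4)*3**(1/4)/2, 3**(1/4): linearity sums the 5 kernel integrals
the [0, 2**(3/4)/2) slice contributes ∫ t**8·t^(s-1) dt
segment 2**(3/4)/2 to 1 holds log(t**4)/t**4; add its integral
the [1, 2**(3/4)*3**(1/4)/2) slice contributes ∫ log(t**4)·t^(s-1) dt
between 2**(3/4)*3**(1/4)/2 and 3**(1/4) the integrand is exp(-t**4)·t^(s-1)
over [3**(1/4), ∞), the kernel integral of t**(-12) enters the sum

(27*2**(s/4)*s**2*(s/4 - 3)*(s/4 + 2)*(s**2/16 - s/2 + 1)*uppergamma(s/4, 3/2)/4 - 27*2**(s/4)*s**2*(s/4 - 3)*(s/4 + 2)*(s**2/16 - s/2 + 1)*uppergamma(s/4, 3)/4 - 27*2**(s/4)*s**2*(s/4 - 3)*(s/4 + 2)/4 + 108*2**(s/4)*(s/4 - 3)*(s/4 + 2)*(s**2/16 - s/2 + 1) - 27*3**(s/4)*s*(s/4 - 3)*(s/4 + 2)*(s**2/16 - s/2 + 1)*log(2) + 27*3**(s/4)*s*(s/4 - 3)*(s/4 + 2)*(s**2/16 - s/2 + 1)*log(3) - 108*3**(s/4)*(s/4 - 3)*(s/4 + 2)*(s**2/16 - s/2 + 1) - 6**(s/4)*s**2*(s/4 + 2)*(s**2/16 - s/2 + 1)/4 + 27*s**3*(s/4 - 3)*(s/4 + 2)*log(2)/8 - 27*s**2*(s/4 - 3)*(s/4 + 2)*log(2)/2 + 27*s**2*(s/4 - 3)*(s/4 + 2)/2 + 27*s**2*(s/4 - 3)*(s**2/16 - s/2 + 1)/16)/(27*2**(s/4)*s**2*(s/4 - 3)*(s/4 + 2)*(s**2/16 - s/2 + 1))
  -8 < Re(s) < 12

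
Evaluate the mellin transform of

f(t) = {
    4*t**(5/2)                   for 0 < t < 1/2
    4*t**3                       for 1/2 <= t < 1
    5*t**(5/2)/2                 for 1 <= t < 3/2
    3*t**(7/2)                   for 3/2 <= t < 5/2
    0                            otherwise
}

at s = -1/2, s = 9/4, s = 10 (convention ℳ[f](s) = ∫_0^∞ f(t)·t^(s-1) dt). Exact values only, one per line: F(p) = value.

F(-1/2) = 1273/80 - sqrt(2)/5
F(9/4) = -567*2**(1/4)*3**(3/4)/874 - 2**(3/4)/84 + 2**(1/4)/38 + 94/399 + 9375*2**(1/4)*5**(3/4)/368
F(10) = -177147*sqrt(6)/20480 + sqrt(2)/25600 + 14331/133120 + 1220703125*sqrt(10)/73728

f breaks at 1/2, 1, 3/2 into 4 integrals to sum
∫ 4*t**(5/2)·t^(s-1) over [0, 1/2)
segment [1/2, 1) carries 4*t**3; integrate it
on [1, 3/2) integrate f = 5*t**(5/2)/2 against the kernel
on [3/2, 5/2) integrate f = 3*t**(7/2) against the kernel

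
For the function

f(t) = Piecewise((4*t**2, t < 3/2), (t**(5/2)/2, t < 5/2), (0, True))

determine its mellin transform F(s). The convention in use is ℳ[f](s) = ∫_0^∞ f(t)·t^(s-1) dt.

along the cuts 3/2, ℳ[f](s) splits into 2 integrals
segment 0 to 3/2 holds 4*t**2; add its integral
between 3/2 and 5/2 the integrand is t**(5/2)/2·t^(s-1)

(4*(3/2)**(s + 2)*(2*s + 5) - (3/2)**(s + 5/2)*(s + 2) + (5/2)**(s + 5/2)*(s + 2))/((s + 2)*(2*s + 5))
  Re(s) > -2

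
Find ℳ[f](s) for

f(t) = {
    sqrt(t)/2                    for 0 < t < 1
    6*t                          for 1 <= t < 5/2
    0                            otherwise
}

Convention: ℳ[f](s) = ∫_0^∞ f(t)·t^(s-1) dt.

treat the 2 regions marked off by 1 separately and sum
segment [0, 1) carries sqrt(t)/2; integrate it
for t in [1, 5/2): the term is ∫ 6*t·t^(s-1)

(-11*s - 5 + 5**(s + 1)*(6*s + 3)/2**s)/((s + 1)*(2*s + 1))
  Re(s) > -1/2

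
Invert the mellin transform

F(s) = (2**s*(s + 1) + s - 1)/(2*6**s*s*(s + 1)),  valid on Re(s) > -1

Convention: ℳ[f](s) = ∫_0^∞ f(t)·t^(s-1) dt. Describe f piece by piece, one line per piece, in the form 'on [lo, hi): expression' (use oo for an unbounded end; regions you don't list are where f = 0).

on [0, 1/6): 6*t
on [1/6, 1/3): 1/2

reversing the common scale on t: 2*t on [0, 1/2); 1/2 on [1/2, 1)
invert the common scale on t to get t on [0, 1); 1/2 on [1, 2)
the 2 pieces separated at 1/6 each add one integral
∫ 6*t·t^(s-1) over [0, 1/6)
∫ over [1/6, 1/3) of 1/2·t^(s-1) joins the sum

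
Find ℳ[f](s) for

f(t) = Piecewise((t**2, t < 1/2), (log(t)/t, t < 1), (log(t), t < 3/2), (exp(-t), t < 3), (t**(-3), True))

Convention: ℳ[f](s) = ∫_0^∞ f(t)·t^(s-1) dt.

decompose at 1/2, 1, 3/2, 3; ℳ[f](s) sums the 5 pieces' integrals
for t in [0, 1/2): the term is ∫ t**2·t^(s-1)
on [1/2, 1): add ∫ log(t)/t·t^(s-1) dt
the [1, 3/2) slice contributes ∫ log(t)·t^(s-1) dt
on [3/2, 3): add ∫ exp(-t)·t^(s-1) dt
on [3, ∞): add ∫ t**(-3)·t^(s-1) dt

(108*2**s*s**2*(s - 3)*(s + 2)*(s**2 - 2*s + 1)*uppergamma(s, 3/2) - 108*2**s*s**2*(s - 3)*(s + 2)*(s**2 - 2*s + 1)*uppergamma(s, 3) - 108*2**s*s**2*(s - 3)*(s + 2) + 108*2**s*(s - 3)*(s + 2)*(s**2 - 2*s + 1) - 108*3**s*s*(s - 3)*(s + 2)*(s**2 - 2*s + 1)*log(2) + 108*3**s*s*(s - 3)*(s + 2)*(s**2 - 2*s + 1)*log(3) - 108*3**s*(s - 3)*(s + 2)*(s**2 - 2*s + 1) - 4*6**s*s**2*(s + 2)*(s**2 - 2*s + 1) + 216*s**3*(s - 3)*(s + 2)*log(2) - 216*s**2*(s - 3)*(s + 2)*log(2) + 216*s**2*(s - 3)*(s + 2) + 27*s**2*(s - 3)*(s**2 - 2*s + 1))/(108*2**s*s**2*(s - 3)*(s + 2)*(s**2 - 2*s + 1))
  -2 < Re(s) < 3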